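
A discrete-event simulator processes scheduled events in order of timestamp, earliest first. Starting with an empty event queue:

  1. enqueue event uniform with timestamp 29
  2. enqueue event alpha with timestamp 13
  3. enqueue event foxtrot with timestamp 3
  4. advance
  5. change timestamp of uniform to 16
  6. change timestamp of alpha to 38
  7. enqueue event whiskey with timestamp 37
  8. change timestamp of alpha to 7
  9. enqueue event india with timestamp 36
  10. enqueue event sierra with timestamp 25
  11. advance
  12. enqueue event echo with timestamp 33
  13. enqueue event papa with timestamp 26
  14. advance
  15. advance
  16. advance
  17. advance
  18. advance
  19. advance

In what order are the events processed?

foxtrot → alpha → uniform → sierra → papa → echo → india → whiskey

add uniform (timestamp 29) → {uniform:29}
add alpha (timestamp 13) → {alpha:13, uniform:29}
add foxtrot (timestamp 3) → {foxtrot:3, alpha:13, uniform:29}
advance → foxtrot; now {alpha:13, uniform:29}
update uniform to timestamp 16 → {alpha:13, uniform:16}
update alpha to timestamp 38 → {uniform:16, alpha:38}
add whiskey (timestamp 37) → {uniform:16, whiskey:37, alpha:38}
update alpha to timestamp 7 → {alpha:7, uniform:16, whiskey:37}
add india (timestamp 36) → {alpha:7, uniform:16, india:36, whiskey:37}
add sierra (timestamp 25) → {alpha:7, uniform:16, sierra:25, india:36, whiskey:37}
advance → alpha; now {uniform:16, sierra:25, india:36, whiskey:37}
add echo (timestamp 33) → {uniform:16, sierra:25, echo:33, india:36, whiskey:37}
add papa (timestamp 26) → {uniform:16, sierra:25, papa:26, echo:33, india:36, whiskey:37}
advance → uniform; now {sierra:25, papa:26, echo:33, india:36, whiskey:37}
advance → sierra; now {papa:26, echo:33, india:36, whiskey:37}
advance → papa; now {echo:33, india:36, whiskey:37}
advance → echo; now {india:36, whiskey:37}
advance → india; now {whiskey:37}
advance → whiskey; now {}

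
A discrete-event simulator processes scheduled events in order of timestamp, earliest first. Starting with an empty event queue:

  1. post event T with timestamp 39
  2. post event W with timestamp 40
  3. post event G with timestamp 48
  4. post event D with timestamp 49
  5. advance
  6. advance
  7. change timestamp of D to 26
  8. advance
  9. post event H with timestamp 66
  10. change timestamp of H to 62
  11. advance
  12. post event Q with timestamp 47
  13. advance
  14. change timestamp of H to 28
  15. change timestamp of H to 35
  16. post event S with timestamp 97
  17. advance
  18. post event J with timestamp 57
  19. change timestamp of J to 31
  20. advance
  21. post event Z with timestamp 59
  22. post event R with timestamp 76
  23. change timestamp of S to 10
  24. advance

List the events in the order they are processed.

add T (timestamp 39) → {T:39}
add W (timestamp 40) → {T:39, W:40}
add G (timestamp 48) → {T:39, W:40, G:48}
add D (timestamp 49) → {T:39, W:40, G:48, D:49}
advance → T; now {W:40, G:48, D:49}
advance → W; now {G:48, D:49}
update D to timestamp 26 → {D:26, G:48}
advance → D; now {G:48}
add H (timestamp 66) → {G:48, H:66}
update H to timestamp 62 → {G:48, H:62}
advance → G; now {H:62}
add Q (timestamp 47) → {Q:47, H:62}
advance → Q; now {H:62}
update H to timestamp 28 → {H:28}
update H to timestamp 35 → {H:35}
add S (timestamp 97) → {H:35, S:97}
advance → H; now {S:97}
add J (timestamp 57) → {J:57, S:97}
update J to timestamp 31 → {J:31, S:97}
advance → J; now {S:97}
add Z (timestamp 59) → {Z:59, S:97}
add R (timestamp 76) → {Z:59, R:76, S:97}
update S to timestamp 10 → {S:10, Z:59, R:76}
advance → S; now {Z:59, R:76}

[T, W, D, G, Q, H, J, S]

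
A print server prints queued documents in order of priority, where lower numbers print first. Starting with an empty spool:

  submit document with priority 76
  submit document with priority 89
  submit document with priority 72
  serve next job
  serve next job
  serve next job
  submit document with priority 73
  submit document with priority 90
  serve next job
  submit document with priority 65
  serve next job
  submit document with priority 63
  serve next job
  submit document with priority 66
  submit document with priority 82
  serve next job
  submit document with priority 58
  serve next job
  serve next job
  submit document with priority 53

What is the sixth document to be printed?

insert 76 → {76}
insert 89 → {76, 89}
insert 72 → {72, 76, 89}
serve next job → 72; now {76, 89}
serve next job → 76; now {89}
serve next job → 89; now {}
insert 73 → {73}
insert 90 → {73, 90}
serve next job → 73; now {90}
insert 65 → {65, 90}
serve next job → 65; now {90}
insert 63 → {63, 90}
serve next job → 63; now {90}
insert 66 → {66, 90}
insert 82 → {66, 82, 90}
serve next job → 66; now {82, 90}
insert 58 → {58, 82, 90}
serve next job → 58; now {82, 90}
serve next job → 82; now {90}
insert 53 → {53, 90}

63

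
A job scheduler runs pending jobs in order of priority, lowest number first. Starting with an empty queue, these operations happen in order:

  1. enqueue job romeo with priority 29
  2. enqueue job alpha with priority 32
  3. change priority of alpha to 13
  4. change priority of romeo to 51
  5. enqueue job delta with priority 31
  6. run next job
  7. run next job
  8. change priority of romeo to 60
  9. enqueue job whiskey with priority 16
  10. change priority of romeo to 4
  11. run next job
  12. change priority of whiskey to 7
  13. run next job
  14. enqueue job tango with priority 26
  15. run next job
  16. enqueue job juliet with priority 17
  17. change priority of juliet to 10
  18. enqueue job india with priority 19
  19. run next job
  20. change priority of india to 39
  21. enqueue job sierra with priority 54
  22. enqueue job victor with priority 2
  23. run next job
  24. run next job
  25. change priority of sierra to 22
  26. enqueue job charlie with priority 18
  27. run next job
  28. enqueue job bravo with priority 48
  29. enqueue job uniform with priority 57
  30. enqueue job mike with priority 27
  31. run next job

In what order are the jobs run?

add romeo (priority 29) → {romeo:29}
add alpha (priority 32) → {romeo:29, alpha:32}
update alpha to priority 13 → {alpha:13, romeo:29}
update romeo to priority 51 → {alpha:13, romeo:51}
add delta (priority 31) → {alpha:13, delta:31, romeo:51}
run next job → alpha; now {delta:31, romeo:51}
run next job → delta; now {romeo:51}
update romeo to priority 60 → {romeo:60}
add whiskey (priority 16) → {whiskey:16, romeo:60}
update romeo to priority 4 → {romeo:4, whiskey:16}
run next job → romeo; now {whiskey:16}
update whiskey to priority 7 → {whiskey:7}
run next job → whiskey; now {}
add tango (priority 26) → {tango:26}
run next job → tango; now {}
add juliet (priority 17) → {juliet:17}
update juliet to priority 10 → {juliet:10}
add india (priority 19) → {juliet:10, india:19}
run next job → juliet; now {india:19}
update india to priority 39 → {india:39}
add sierra (priority 54) → {india:39, sierra:54}
add victor (priority 2) → {victor:2, india:39, sierra:54}
run next job → victor; now {india:39, sierra:54}
run next job → india; now {sierra:54}
update sierra to priority 22 → {sierra:22}
add charlie (priority 18) → {charlie:18, sierra:22}
run next job → charlie; now {sierra:22}
add bravo (priority 48) → {sierra:22, bravo:48}
add uniform (priority 57) → {sierra:22, bravo:48, uniform:57}
add mike (priority 27) → {sierra:22, mike:27, bravo:48, uniform:57}
run next job → sierra; now {mike:27, bravo:48, uniform:57}

alpha, delta, romeo, whiskey, tango, juliet, victor, india, charlie, sierra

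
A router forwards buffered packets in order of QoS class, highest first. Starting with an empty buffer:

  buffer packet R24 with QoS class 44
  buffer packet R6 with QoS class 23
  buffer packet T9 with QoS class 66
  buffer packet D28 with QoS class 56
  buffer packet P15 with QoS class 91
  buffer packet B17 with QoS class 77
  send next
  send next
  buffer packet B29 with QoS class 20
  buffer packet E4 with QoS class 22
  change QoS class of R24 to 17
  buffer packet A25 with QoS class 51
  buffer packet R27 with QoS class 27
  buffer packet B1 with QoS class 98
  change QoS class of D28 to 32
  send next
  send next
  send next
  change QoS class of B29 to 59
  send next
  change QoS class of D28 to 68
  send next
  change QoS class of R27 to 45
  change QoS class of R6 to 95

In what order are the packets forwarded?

add R24 (QoS class 44) → {R24:44}
add R6 (QoS class 23) → {R24:44, R6:23}
add T9 (QoS class 66) → {T9:66, R24:44, R6:23}
add D28 (QoS class 56) → {T9:66, D28:56, R24:44, R6:23}
add P15 (QoS class 91) → {P15:91, T9:66, D28:56, R24:44, R6:23}
add B17 (QoS class 77) → {P15:91, B17:77, T9:66, D28:56, R24:44, R6:23}
send next → P15; now {B17:77, T9:66, D28:56, R24:44, R6:23}
send next → B17; now {T9:66, D28:56, R24:44, R6:23}
add B29 (QoS class 20) → {T9:66, D28:56, R24:44, R6:23, B29:20}
add E4 (QoS class 22) → {T9:66, D28:56, R24:44, R6:23, E4:22, B29:20}
update R24 to QoS class 17 → {T9:66, D28:56, R6:23, E4:22, B29:20, R24:17}
add A25 (QoS class 51) → {T9:66, D28:56, A25:51, R6:23, E4:22, B29:20, R24:17}
add R27 (QoS class 27) → {T9:66, D28:56, A25:51, R27:27, R6:23, E4:22, B29:20, R24:17}
add B1 (QoS class 98) → {B1:98, T9:66, D28:56, A25:51, R27:27, R6:23, E4:22, B29:20, R24:17}
update D28 to QoS class 32 → {B1:98, T9:66, A25:51, D28:32, R27:27, R6:23, E4:22, B29:20, R24:17}
send next → B1; now {T9:66, A25:51, D28:32, R27:27, R6:23, E4:22, B29:20, R24:17}
send next → T9; now {A25:51, D28:32, R27:27, R6:23, E4:22, B29:20, R24:17}
send next → A25; now {D28:32, R27:27, R6:23, E4:22, B29:20, R24:17}
update B29 to QoS class 59 → {B29:59, D28:32, R27:27, R6:23, E4:22, R24:17}
send next → B29; now {D28:32, R27:27, R6:23, E4:22, R24:17}
update D28 to QoS class 68 → {D28:68, R27:27, R6:23, E4:22, R24:17}
send next → D28; now {R27:27, R6:23, E4:22, R24:17}
update R27 to QoS class 45 → {R27:45, R6:23, E4:22, R24:17}
update R6 to QoS class 95 → {R6:95, R27:45, E4:22, R24:17}

P15, B17, B1, T9, A25, B29, D28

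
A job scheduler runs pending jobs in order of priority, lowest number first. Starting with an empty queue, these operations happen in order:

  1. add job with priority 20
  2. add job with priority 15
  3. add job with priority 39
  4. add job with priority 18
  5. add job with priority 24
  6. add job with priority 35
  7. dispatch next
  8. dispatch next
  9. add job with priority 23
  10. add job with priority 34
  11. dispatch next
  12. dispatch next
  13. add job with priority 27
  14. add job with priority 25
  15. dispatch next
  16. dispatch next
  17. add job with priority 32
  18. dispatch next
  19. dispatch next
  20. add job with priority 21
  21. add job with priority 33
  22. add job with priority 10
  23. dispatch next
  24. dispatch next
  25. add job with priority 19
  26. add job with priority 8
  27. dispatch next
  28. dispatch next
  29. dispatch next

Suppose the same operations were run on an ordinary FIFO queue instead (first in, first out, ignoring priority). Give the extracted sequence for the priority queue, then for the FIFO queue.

insert 20 → {20}
insert 15 → {15, 20}
insert 39 → {15, 20, 39}
insert 18 → {15, 18, 20, 39}
insert 24 → {15, 18, 20, 24, 39}
insert 35 → {15, 18, 20, 24, 35, 39}
dispatch next → 15; now {18, 20, 24, 35, 39}
dispatch next → 18; now {20, 24, 35, 39}
insert 23 → {20, 23, 24, 35, 39}
insert 34 → {20, 23, 24, 34, 35, 39}
dispatch next → 20; now {23, 24, 34, 35, 39}
dispatch next → 23; now {24, 34, 35, 39}
insert 27 → {24, 27, 34, 35, 39}
insert 25 → {24, 25, 27, 34, 35, 39}
dispatch next → 24; now {25, 27, 34, 35, 39}
dispatch next → 25; now {27, 34, 35, 39}
insert 32 → {27, 32, 34, 35, 39}
dispatch next → 27; now {32, 34, 35, 39}
dispatch next → 32; now {34, 35, 39}
insert 21 → {21, 34, 35, 39}
insert 33 → {21, 33, 34, 35, 39}
insert 10 → {10, 21, 33, 34, 35, 39}
dispatch next → 10; now {21, 33, 34, 35, 39}
dispatch next → 21; now {33, 34, 35, 39}
insert 19 → {19, 33, 34, 35, 39}
insert 8 → {8, 19, 33, 34, 35, 39}
dispatch next → 8; now {19, 33, 34, 35, 39}
dispatch next → 19; now {33, 34, 35, 39}
dispatch next → 33; now {34, 35, 39}

priority queue: 15 → 18 → 20 → 23 → 24 → 25 → 27 → 32 → 10 → 21 → 8 → 19 → 33; FIFO queue: 20 → 15 → 39 → 18 → 24 → 35 → 23 → 34 → 27 → 25 → 32 → 21 → 33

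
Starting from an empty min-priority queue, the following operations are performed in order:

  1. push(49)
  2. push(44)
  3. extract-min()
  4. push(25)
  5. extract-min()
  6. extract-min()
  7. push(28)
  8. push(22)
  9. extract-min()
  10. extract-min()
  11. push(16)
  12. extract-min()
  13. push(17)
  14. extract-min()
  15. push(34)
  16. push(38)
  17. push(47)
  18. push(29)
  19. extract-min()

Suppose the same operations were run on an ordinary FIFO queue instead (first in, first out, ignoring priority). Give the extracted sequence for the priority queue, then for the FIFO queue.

insert 49 → {49}
insert 44 → {44, 49}
extract-min → 44; now {49}
insert 25 → {25, 49}
extract-min → 25; now {49}
extract-min → 49; now {}
insert 28 → {28}
insert 22 → {22, 28}
extract-min → 22; now {28}
extract-min → 28; now {}
insert 16 → {16}
extract-min → 16; now {}
insert 17 → {17}
extract-min → 17; now {}
insert 34 → {34}
insert 38 → {34, 38}
insert 47 → {34, 38, 47}
insert 29 → {29, 34, 38, 47}
extract-min → 29; now {34, 38, 47}

priority queue: 44 → 25 → 49 → 22 → 28 → 16 → 17 → 29; FIFO queue: 49 → 44 → 25 → 28 → 22 → 16 → 17 → 34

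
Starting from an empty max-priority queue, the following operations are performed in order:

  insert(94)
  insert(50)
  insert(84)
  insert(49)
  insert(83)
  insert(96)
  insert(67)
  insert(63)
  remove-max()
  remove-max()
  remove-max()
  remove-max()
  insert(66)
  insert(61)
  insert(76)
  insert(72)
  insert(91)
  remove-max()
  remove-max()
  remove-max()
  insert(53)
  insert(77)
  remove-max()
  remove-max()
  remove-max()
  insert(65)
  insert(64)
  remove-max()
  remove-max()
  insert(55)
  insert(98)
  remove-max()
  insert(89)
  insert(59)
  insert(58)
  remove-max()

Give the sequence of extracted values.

insert 94 → {94}
insert 50 → {94, 50}
insert 84 → {94, 84, 50}
insert 49 → {94, 84, 50, 49}
insert 83 → {94, 84, 83, 50, 49}
insert 96 → {96, 94, 84, 83, 50, 49}
insert 67 → {96, 94, 84, 83, 67, 50, 49}
insert 63 → {96, 94, 84, 83, 67, 63, 50, 49}
remove-max → 96; now {94, 84, 83, 67, 63, 50, 49}
remove-max → 94; now {84, 83, 67, 63, 50, 49}
remove-max → 84; now {83, 67, 63, 50, 49}
remove-max → 83; now {67, 63, 50, 49}
insert 66 → {67, 66, 63, 50, 49}
insert 61 → {67, 66, 63, 61, 50, 49}
insert 76 → {76, 67, 66, 63, 61, 50, 49}
insert 72 → {76, 72, 67, 66, 63, 61, 50, 49}
insert 91 → {91, 76, 72, 67, 66, 63, 61, 50, 49}
remove-max → 91; now {76, 72, 67, 66, 63, 61, 50, 49}
remove-max → 76; now {72, 67, 66, 63, 61, 50, 49}
remove-max → 72; now {67, 66, 63, 61, 50, 49}
insert 53 → {67, 66, 63, 61, 53, 50, 49}
insert 77 → {77, 67, 66, 63, 61, 53, 50, 49}
remove-max → 77; now {67, 66, 63, 61, 53, 50, 49}
remove-max → 67; now {66, 63, 61, 53, 50, 49}
remove-max → 66; now {63, 61, 53, 50, 49}
insert 65 → {65, 63, 61, 53, 50, 49}
insert 64 → {65, 64, 63, 61, 53, 50, 49}
remove-max → 65; now {64, 63, 61, 53, 50, 49}
remove-max → 64; now {63, 61, 53, 50, 49}
insert 55 → {63, 61, 55, 53, 50, 49}
insert 98 → {98, 63, 61, 55, 53, 50, 49}
remove-max → 98; now {63, 61, 55, 53, 50, 49}
insert 89 → {89, 63, 61, 55, 53, 50, 49}
insert 59 → {89, 63, 61, 59, 55, 53, 50, 49}
insert 58 → {89, 63, 61, 59, 58, 55, 53, 50, 49}
remove-max → 89; now {63, 61, 59, 58, 55, 53, 50, 49}

96 → 94 → 84 → 83 → 91 → 76 → 72 → 77 → 67 → 66 → 65 → 64 → 98 → 89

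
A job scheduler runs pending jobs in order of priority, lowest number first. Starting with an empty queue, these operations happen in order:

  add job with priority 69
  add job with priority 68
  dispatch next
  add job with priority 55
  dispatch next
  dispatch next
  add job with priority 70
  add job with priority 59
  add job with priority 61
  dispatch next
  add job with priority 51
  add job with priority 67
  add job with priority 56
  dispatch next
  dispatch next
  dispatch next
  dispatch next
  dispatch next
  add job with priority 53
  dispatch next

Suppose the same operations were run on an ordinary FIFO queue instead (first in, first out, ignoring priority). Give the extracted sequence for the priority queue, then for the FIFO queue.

priority queue: 68 → 55 → 69 → 59 → 51 → 56 → 61 → 67 → 70 → 53; FIFO queue: 69 → 68 → 55 → 70 → 59 → 61 → 51 → 67 → 56 → 53

insert 69 → {69}
insert 68 → {68, 69}
dispatch next → 68; now {69}
insert 55 → {55, 69}
dispatch next → 55; now {69}
dispatch next → 69; now {}
insert 70 → {70}
insert 59 → {59, 70}
insert 61 → {59, 61, 70}
dispatch next → 59; now {61, 70}
insert 51 → {51, 61, 70}
insert 67 → {51, 61, 67, 70}
insert 56 → {51, 56, 61, 67, 70}
dispatch next → 51; now {56, 61, 67, 70}
dispatch next → 56; now {61, 67, 70}
dispatch next → 61; now {67, 70}
dispatch next → 67; now {70}
dispatch next → 70; now {}
insert 53 → {53}
dispatch next → 53; now {}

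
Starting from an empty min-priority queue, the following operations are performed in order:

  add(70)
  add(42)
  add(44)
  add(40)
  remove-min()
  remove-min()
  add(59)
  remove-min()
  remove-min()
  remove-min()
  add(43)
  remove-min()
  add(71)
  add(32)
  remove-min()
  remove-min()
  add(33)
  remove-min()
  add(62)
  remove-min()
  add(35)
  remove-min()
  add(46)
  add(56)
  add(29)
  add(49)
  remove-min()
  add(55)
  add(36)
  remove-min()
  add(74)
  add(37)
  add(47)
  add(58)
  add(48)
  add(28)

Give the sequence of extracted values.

40, 42, 44, 59, 70, 43, 32, 71, 33, 62, 35, 29, 36

insert 70 → {70}
insert 42 → {42, 70}
insert 44 → {42, 44, 70}
insert 40 → {40, 42, 44, 70}
remove-min → 40; now {42, 44, 70}
remove-min → 42; now {44, 70}
insert 59 → {44, 59, 70}
remove-min → 44; now {59, 70}
remove-min → 59; now {70}
remove-min → 70; now {}
insert 43 → {43}
remove-min → 43; now {}
insert 71 → {71}
insert 32 → {32, 71}
remove-min → 32; now {71}
remove-min → 71; now {}
insert 33 → {33}
remove-min → 33; now {}
insert 62 → {62}
remove-min → 62; now {}
insert 35 → {35}
remove-min → 35; now {}
insert 46 → {46}
insert 56 → {46, 56}
insert 29 → {29, 46, 56}
insert 49 → {29, 46, 49, 56}
remove-min → 29; now {46, 49, 56}
insert 55 → {46, 49, 55, 56}
insert 36 → {36, 46, 49, 55, 56}
remove-min → 36; now {46, 49, 55, 56}
insert 74 → {46, 49, 55, 56, 74}
insert 37 → {37, 46, 49, 55, 56, 74}
insert 47 → {37, 46, 47, 49, 55, 56, 74}
insert 58 → {37, 46, 47, 49, 55, 56, 58, 74}
insert 48 → {37, 46, 47, 48, 49, 55, 56, 58, 74}
insert 28 → {28, 37, 46, 47, 48, 49, 55, 56, 58, 74}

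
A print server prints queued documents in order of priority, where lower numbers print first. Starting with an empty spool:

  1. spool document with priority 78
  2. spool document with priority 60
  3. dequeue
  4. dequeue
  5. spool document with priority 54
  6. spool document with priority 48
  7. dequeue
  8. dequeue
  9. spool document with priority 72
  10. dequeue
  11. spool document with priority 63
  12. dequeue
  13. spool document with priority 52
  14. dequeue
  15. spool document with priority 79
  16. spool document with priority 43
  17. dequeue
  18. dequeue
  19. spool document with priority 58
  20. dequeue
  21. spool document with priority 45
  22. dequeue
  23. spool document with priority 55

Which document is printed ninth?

insert 78 → {78}
insert 60 → {60, 78}
dequeue → 60; now {78}
dequeue → 78; now {}
insert 54 → {54}
insert 48 → {48, 54}
dequeue → 48; now {54}
dequeue → 54; now {}
insert 72 → {72}
dequeue → 72; now {}
insert 63 → {63}
dequeue → 63; now {}
insert 52 → {52}
dequeue → 52; now {}
insert 79 → {79}
insert 43 → {43, 79}
dequeue → 43; now {79}
dequeue → 79; now {}
insert 58 → {58}
dequeue → 58; now {}
insert 45 → {45}
dequeue → 45; now {}
insert 55 → {55}

79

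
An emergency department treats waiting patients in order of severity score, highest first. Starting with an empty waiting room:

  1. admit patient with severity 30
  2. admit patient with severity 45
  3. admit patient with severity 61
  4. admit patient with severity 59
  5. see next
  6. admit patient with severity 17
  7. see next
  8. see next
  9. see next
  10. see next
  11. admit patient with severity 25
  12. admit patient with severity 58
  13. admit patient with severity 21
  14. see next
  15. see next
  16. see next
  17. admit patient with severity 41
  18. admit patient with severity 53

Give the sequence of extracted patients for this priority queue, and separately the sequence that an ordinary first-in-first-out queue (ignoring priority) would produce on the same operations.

insert 30 → {30}
insert 45 → {45, 30}
insert 61 → {61, 45, 30}
insert 59 → {61, 59, 45, 30}
see next → 61; now {59, 45, 30}
insert 17 → {59, 45, 30, 17}
see next → 59; now {45, 30, 17}
see next → 45; now {30, 17}
see next → 30; now {17}
see next → 17; now {}
insert 25 → {25}
insert 58 → {58, 25}
insert 21 → {58, 25, 21}
see next → 58; now {25, 21}
see next → 25; now {21}
see next → 21; now {}
insert 41 → {41}
insert 53 → {53, 41}

priority queue: 61 → 59 → 45 → 30 → 17 → 58 → 25 → 21; FIFO queue: 30, 45, 61, 59, 17, 25, 58, 21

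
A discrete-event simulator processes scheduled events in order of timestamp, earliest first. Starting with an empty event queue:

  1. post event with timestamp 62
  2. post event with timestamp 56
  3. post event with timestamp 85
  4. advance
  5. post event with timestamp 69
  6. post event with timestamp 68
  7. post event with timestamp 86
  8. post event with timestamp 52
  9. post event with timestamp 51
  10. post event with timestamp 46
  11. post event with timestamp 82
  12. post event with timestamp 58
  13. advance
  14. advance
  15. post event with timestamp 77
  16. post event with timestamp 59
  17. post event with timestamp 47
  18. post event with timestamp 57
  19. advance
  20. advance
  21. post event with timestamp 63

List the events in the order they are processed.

insert 62 → {62}
insert 56 → {56, 62}
insert 85 → {56, 62, 85}
advance → 56; now {62, 85}
insert 69 → {62, 69, 85}
insert 68 → {62, 68, 69, 85}
insert 86 → {62, 68, 69, 85, 86}
insert 52 → {52, 62, 68, 69, 85, 86}
insert 51 → {51, 52, 62, 68, 69, 85, 86}
insert 46 → {46, 51, 52, 62, 68, 69, 85, 86}
insert 82 → {46, 51, 52, 62, 68, 69, 82, 85, 86}
insert 58 → {46, 51, 52, 58, 62, 68, 69, 82, 85, 86}
advance → 46; now {51, 52, 58, 62, 68, 69, 82, 85, 86}
advance → 51; now {52, 58, 62, 68, 69, 82, 85, 86}
insert 77 → {52, 58, 62, 68, 69, 77, 82, 85, 86}
insert 59 → {52, 58, 59, 62, 68, 69, 77, 82, 85, 86}
insert 47 → {47, 52, 58, 59, 62, 68, 69, 77, 82, 85, 86}
insert 57 → {47, 52, 57, 58, 59, 62, 68, 69, 77, 82, 85, 86}
advance → 47; now {52, 57, 58, 59, 62, 68, 69, 77, 82, 85, 86}
advance → 52; now {57, 58, 59, 62, 68, 69, 77, 82, 85, 86}
insert 63 → {57, 58, 59, 62, 63, 68, 69, 77, 82, 85, 86}

56 → 46 → 51 → 47 → 52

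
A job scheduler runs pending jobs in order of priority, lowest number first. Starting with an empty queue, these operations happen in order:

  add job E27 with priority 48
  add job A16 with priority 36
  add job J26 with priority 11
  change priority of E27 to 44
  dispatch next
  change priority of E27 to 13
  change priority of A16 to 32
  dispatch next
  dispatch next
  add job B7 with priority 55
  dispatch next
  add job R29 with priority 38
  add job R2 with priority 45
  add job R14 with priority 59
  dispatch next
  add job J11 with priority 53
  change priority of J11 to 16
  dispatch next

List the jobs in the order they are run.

J26 → E27 → A16 → B7 → R29 → J11

add E27 (priority 48) → {E27:48}
add A16 (priority 36) → {A16:36, E27:48}
add J26 (priority 11) → {J26:11, A16:36, E27:48}
update E27 to priority 44 → {J26:11, A16:36, E27:44}
dispatch next → J26; now {A16:36, E27:44}
update E27 to priority 13 → {E27:13, A16:36}
update A16 to priority 32 → {E27:13, A16:32}
dispatch next → E27; now {A16:32}
dispatch next → A16; now {}
add B7 (priority 55) → {B7:55}
dispatch next → B7; now {}
add R29 (priority 38) → {R29:38}
add R2 (priority 45) → {R29:38, R2:45}
add R14 (priority 59) → {R29:38, R2:45, R14:59}
dispatch next → R29; now {R2:45, R14:59}
add J11 (priority 53) → {R2:45, J11:53, R14:59}
update J11 to priority 16 → {J11:16, R2:45, R14:59}
dispatch next → J11; now {R2:45, R14:59}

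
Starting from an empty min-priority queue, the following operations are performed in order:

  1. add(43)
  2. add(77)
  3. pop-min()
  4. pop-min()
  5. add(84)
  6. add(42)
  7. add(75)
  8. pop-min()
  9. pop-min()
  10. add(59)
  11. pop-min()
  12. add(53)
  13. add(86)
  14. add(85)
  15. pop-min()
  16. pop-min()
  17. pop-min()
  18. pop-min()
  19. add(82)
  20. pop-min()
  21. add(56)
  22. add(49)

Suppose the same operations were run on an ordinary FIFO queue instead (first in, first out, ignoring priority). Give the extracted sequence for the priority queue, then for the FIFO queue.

priority queue: 43, 77, 42, 75, 59, 53, 84, 85, 86, 82; FIFO queue: 43, 77, 84, 42, 75, 59, 53, 86, 85, 82

insert 43 → {43}
insert 77 → {43, 77}
pop-min → 43; now {77}
pop-min → 77; now {}
insert 84 → {84}
insert 42 → {42, 84}
insert 75 → {42, 75, 84}
pop-min → 42; now {75, 84}
pop-min → 75; now {84}
insert 59 → {59, 84}
pop-min → 59; now {84}
insert 53 → {53, 84}
insert 86 → {53, 84, 86}
insert 85 → {53, 84, 85, 86}
pop-min → 53; now {84, 85, 86}
pop-min → 84; now {85, 86}
pop-min → 85; now {86}
pop-min → 86; now {}
insert 82 → {82}
pop-min → 82; now {}
insert 56 → {56}
insert 49 → {49, 56}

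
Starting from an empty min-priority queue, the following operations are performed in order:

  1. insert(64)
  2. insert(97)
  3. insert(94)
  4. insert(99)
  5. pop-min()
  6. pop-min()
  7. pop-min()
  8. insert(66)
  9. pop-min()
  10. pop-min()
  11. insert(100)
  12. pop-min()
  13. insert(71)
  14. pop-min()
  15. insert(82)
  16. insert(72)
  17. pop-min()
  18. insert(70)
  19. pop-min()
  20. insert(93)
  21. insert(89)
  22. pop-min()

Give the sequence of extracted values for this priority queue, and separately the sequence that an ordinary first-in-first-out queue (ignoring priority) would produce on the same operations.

priority queue: 64, 94, 97, 66, 99, 100, 71, 72, 70, 82; FIFO queue: 64, 97, 94, 99, 66, 100, 71, 82, 72, 70

insert 64 → {64}
insert 97 → {64, 97}
insert 94 → {64, 94, 97}
insert 99 → {64, 94, 97, 99}
pop-min → 64; now {94, 97, 99}
pop-min → 94; now {97, 99}
pop-min → 97; now {99}
insert 66 → {66, 99}
pop-min → 66; now {99}
pop-min → 99; now {}
insert 100 → {100}
pop-min → 100; now {}
insert 71 → {71}
pop-min → 71; now {}
insert 82 → {82}
insert 72 → {72, 82}
pop-min → 72; now {82}
insert 70 → {70, 82}
pop-min → 70; now {82}
insert 93 → {82, 93}
insert 89 → {82, 89, 93}
pop-min → 82; now {89, 93}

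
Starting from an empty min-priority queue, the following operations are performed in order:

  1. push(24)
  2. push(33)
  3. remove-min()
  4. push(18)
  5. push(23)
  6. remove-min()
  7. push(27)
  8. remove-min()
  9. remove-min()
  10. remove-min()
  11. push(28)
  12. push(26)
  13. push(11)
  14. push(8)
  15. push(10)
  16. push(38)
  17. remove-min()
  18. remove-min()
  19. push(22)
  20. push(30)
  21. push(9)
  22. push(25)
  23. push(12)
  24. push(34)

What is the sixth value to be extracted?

8

insert 24 → {24}
insert 33 → {24, 33}
remove-min → 24; now {33}
insert 18 → {18, 33}
insert 23 → {18, 23, 33}
remove-min → 18; now {23, 33}
insert 27 → {23, 27, 33}
remove-min → 23; now {27, 33}
remove-min → 27; now {33}
remove-min → 33; now {}
insert 28 → {28}
insert 26 → {26, 28}
insert 11 → {11, 26, 28}
insert 8 → {8, 11, 26, 28}
insert 10 → {8, 10, 11, 26, 28}
insert 38 → {8, 10, 11, 26, 28, 38}
remove-min → 8; now {10, 11, 26, 28, 38}
remove-min → 10; now {11, 26, 28, 38}
insert 22 → {11, 22, 26, 28, 38}
insert 30 → {11, 22, 26, 28, 30, 38}
insert 9 → {9, 11, 22, 26, 28, 30, 38}
insert 25 → {9, 11, 22, 25, 26, 28, 30, 38}
insert 12 → {9, 11, 12, 22, 25, 26, 28, 30, 38}
insert 34 → {9, 11, 12, 22, 25, 26, 28, 30, 34, 38}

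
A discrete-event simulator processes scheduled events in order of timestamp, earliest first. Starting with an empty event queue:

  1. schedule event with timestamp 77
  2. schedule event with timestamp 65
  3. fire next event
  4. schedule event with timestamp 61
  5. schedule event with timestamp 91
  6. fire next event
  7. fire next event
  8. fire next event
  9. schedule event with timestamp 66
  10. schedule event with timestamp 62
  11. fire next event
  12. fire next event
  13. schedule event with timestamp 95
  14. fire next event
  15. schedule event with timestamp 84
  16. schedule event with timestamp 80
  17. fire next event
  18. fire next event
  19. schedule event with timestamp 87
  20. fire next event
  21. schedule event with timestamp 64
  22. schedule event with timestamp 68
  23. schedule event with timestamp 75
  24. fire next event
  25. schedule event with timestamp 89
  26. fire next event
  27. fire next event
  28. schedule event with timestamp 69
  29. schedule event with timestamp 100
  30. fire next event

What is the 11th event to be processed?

64

insert 77 → {77}
insert 65 → {65, 77}
fire next event → 65; now {77}
insert 61 → {61, 77}
insert 91 → {61, 77, 91}
fire next event → 61; now {77, 91}
fire next event → 77; now {91}
fire next event → 91; now {}
insert 66 → {66}
insert 62 → {62, 66}
fire next event → 62; now {66}
fire next event → 66; now {}
insert 95 → {95}
fire next event → 95; now {}
insert 84 → {84}
insert 80 → {80, 84}
fire next event → 80; now {84}
fire next event → 84; now {}
insert 87 → {87}
fire next event → 87; now {}
insert 64 → {64}
insert 68 → {64, 68}
insert 75 → {64, 68, 75}
fire next event → 64; now {68, 75}
insert 89 → {68, 75, 89}
fire next event → 68; now {75, 89}
fire next event → 75; now {89}
insert 69 → {69, 89}
insert 100 → {69, 89, 100}
fire next event → 69; now {89, 100}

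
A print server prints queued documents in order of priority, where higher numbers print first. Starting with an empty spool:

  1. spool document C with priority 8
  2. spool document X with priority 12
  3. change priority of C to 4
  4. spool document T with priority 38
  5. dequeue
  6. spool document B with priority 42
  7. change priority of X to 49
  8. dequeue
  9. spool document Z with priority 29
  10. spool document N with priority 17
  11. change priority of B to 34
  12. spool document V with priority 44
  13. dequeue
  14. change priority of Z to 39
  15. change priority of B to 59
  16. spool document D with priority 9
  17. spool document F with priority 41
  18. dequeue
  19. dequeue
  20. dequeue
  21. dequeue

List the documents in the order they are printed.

add C (priority 8) → {C:8}
add X (priority 12) → {X:12, C:8}
update C to priority 4 → {X:12, C:4}
add T (priority 38) → {T:38, X:12, C:4}
dequeue → T; now {X:12, C:4}
add B (priority 42) → {B:42, X:12, C:4}
update X to priority 49 → {X:49, B:42, C:4}
dequeue → X; now {B:42, C:4}
add Z (priority 29) → {B:42, Z:29, C:4}
add N (priority 17) → {B:42, Z:29, N:17, C:4}
update B to priority 34 → {B:34, Z:29, N:17, C:4}
add V (priority 44) → {V:44, B:34, Z:29, N:17, C:4}
dequeue → V; now {B:34, Z:29, N:17, C:4}
update Z to priority 39 → {Z:39, B:34, N:17, C:4}
update B to priority 59 → {B:59, Z:39, N:17, C:4}
add D (priority 9) → {B:59, Z:39, N:17, D:9, C:4}
add F (priority 41) → {B:59, F:41, Z:39, N:17, D:9, C:4}
dequeue → B; now {F:41, Z:39, N:17, D:9, C:4}
dequeue → F; now {Z:39, N:17, D:9, C:4}
dequeue → Z; now {N:17, D:9, C:4}
dequeue → N; now {D:9, C:4}

T → X → V → B → F → Z → N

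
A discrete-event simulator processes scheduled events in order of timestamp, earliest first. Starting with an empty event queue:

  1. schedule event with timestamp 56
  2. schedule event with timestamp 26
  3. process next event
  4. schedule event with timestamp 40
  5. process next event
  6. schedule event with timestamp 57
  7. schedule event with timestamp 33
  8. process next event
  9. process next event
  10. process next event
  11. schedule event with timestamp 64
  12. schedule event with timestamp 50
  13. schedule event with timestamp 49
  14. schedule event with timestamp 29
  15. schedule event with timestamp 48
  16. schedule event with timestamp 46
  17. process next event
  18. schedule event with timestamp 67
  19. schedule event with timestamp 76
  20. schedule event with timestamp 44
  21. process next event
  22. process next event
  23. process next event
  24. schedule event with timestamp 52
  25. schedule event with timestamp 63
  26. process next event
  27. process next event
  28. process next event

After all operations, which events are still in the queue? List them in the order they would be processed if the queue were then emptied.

insert 56 → {56}
insert 26 → {26, 56}
process next event → 26; now {56}
insert 40 → {40, 56}
process next event → 40; now {56}
insert 57 → {56, 57}
insert 33 → {33, 56, 57}
process next event → 33; now {56, 57}
process next event → 56; now {57}
process next event → 57; now {}
insert 64 → {64}
insert 50 → {50, 64}
insert 49 → {49, 50, 64}
insert 29 → {29, 49, 50, 64}
insert 48 → {29, 48, 49, 50, 64}
insert 46 → {29, 46, 48, 49, 50, 64}
process next event → 29; now {46, 48, 49, 50, 64}
insert 67 → {46, 48, 49, 50, 64, 67}
insert 76 → {46, 48, 49, 50, 64, 67, 76}
insert 44 → {44, 46, 48, 49, 50, 64, 67, 76}
process next event → 44; now {46, 48, 49, 50, 64, 67, 76}
process next event → 46; now {48, 49, 50, 64, 67, 76}
process next event → 48; now {49, 50, 64, 67, 76}
insert 52 → {49, 50, 52, 64, 67, 76}
insert 63 → {49, 50, 52, 63, 64, 67, 76}
process next event → 49; now {50, 52, 63, 64, 67, 76}
process next event → 50; now {52, 63, 64, 67, 76}
process next event → 52; now {63, 64, 67, 76}

63 → 64 → 67 → 76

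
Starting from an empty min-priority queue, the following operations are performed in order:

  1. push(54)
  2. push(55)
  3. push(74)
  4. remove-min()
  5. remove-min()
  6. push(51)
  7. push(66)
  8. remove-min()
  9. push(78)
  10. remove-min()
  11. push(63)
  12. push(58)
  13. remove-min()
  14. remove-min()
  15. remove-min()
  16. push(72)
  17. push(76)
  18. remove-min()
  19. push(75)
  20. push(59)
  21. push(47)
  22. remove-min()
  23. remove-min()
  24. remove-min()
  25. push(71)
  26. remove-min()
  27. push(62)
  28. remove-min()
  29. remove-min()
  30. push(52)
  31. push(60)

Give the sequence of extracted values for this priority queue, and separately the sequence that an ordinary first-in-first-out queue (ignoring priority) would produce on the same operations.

insert 54 → {54}
insert 55 → {54, 55}
insert 74 → {54, 55, 74}
remove-min → 54; now {55, 74}
remove-min → 55; now {74}
insert 51 → {51, 74}
insert 66 → {51, 66, 74}
remove-min → 51; now {66, 74}
insert 78 → {66, 74, 78}
remove-min → 66; now {74, 78}
insert 63 → {63, 74, 78}
insert 58 → {58, 63, 74, 78}
remove-min → 58; now {63, 74, 78}
remove-min → 63; now {74, 78}
remove-min → 74; now {78}
insert 72 → {72, 78}
insert 76 → {72, 76, 78}
remove-min → 72; now {76, 78}
insert 75 → {75, 76, 78}
insert 59 → {59, 75, 76, 78}
insert 47 → {47, 59, 75, 76, 78}
remove-min → 47; now {59, 75, 76, 78}
remove-min → 59; now {75, 76, 78}
remove-min → 75; now {76, 78}
insert 71 → {71, 76, 78}
remove-min → 71; now {76, 78}
insert 62 → {62, 76, 78}
remove-min → 62; now {76, 78}
remove-min → 76; now {78}
insert 52 → {52, 78}
insert 60 → {52, 60, 78}

priority queue: 54, 55, 51, 66, 58, 63, 74, 72, 47, 59, 75, 71, 62, 76; FIFO queue: 54, 55, 74, 51, 66, 78, 63, 58, 72, 76, 75, 59, 47, 71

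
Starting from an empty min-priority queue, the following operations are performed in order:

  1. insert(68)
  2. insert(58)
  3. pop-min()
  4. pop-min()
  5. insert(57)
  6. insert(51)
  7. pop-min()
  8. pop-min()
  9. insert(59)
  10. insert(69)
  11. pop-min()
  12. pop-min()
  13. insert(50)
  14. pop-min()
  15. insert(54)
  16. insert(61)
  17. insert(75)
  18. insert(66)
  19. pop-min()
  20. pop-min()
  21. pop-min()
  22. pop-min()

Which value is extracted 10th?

66

insert 68 → {68}
insert 58 → {58, 68}
pop-min → 58; now {68}
pop-min → 68; now {}
insert 57 → {57}
insert 51 → {51, 57}
pop-min → 51; now {57}
pop-min → 57; now {}
insert 59 → {59}
insert 69 → {59, 69}
pop-min → 59; now {69}
pop-min → 69; now {}
insert 50 → {50}
pop-min → 50; now {}
insert 54 → {54}
insert 61 → {54, 61}
insert 75 → {54, 61, 75}
insert 66 → {54, 61, 66, 75}
pop-min → 54; now {61, 66, 75}
pop-min → 61; now {66, 75}
pop-min → 66; now {75}
pop-min → 75; now {}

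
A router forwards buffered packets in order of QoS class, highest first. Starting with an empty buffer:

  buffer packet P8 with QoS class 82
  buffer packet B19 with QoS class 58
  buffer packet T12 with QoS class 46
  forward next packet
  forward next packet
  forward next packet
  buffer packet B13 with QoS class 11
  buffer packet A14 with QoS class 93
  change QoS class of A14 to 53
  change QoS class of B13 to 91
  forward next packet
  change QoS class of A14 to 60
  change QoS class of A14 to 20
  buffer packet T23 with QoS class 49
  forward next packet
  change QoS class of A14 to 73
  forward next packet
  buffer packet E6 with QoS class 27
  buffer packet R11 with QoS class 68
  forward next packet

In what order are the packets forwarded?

P8, B19, T12, B13, T23, A14, R11

add P8 (QoS class 82) → {P8:82}
add B19 (QoS class 58) → {P8:82, B19:58}
add T12 (QoS class 46) → {P8:82, B19:58, T12:46}
forward next packet → P8; now {B19:58, T12:46}
forward next packet → B19; now {T12:46}
forward next packet → T12; now {}
add B13 (QoS class 11) → {B13:11}
add A14 (QoS class 93) → {A14:93, B13:11}
update A14 to QoS class 53 → {A14:53, B13:11}
update B13 to QoS class 91 → {B13:91, A14:53}
forward next packet → B13; now {A14:53}
update A14 to QoS class 60 → {A14:60}
update A14 to QoS class 20 → {A14:20}
add T23 (QoS class 49) → {T23:49, A14:20}
forward next packet → T23; now {A14:20}
update A14 to QoS class 73 → {A14:73}
forward next packet → A14; now {}
add E6 (QoS class 27) → {E6:27}
add R11 (QoS class 68) → {R11:68, E6:27}
forward next packet → R11; now {E6:27}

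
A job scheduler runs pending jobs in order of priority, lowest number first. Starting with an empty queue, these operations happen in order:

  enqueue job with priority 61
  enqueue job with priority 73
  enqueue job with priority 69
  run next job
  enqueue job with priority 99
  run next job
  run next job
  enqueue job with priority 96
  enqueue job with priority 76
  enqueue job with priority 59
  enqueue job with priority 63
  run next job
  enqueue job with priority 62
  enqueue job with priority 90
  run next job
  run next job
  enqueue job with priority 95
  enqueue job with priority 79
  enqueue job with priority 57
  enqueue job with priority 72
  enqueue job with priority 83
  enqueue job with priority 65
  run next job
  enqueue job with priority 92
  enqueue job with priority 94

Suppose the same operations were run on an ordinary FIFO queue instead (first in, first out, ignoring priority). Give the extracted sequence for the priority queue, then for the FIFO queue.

insert 61 → {61}
insert 73 → {61, 73}
insert 69 → {61, 69, 73}
run next job → 61; now {69, 73}
insert 99 → {69, 73, 99}
run next job → 69; now {73, 99}
run next job → 73; now {99}
insert 96 → {96, 99}
insert 76 → {76, 96, 99}
insert 59 → {59, 76, 96, 99}
insert 63 → {59, 63, 76, 96, 99}
run next job → 59; now {63, 76, 96, 99}
insert 62 → {62, 63, 76, 96, 99}
insert 90 → {62, 63, 76, 90, 96, 99}
run next job → 62; now {63, 76, 90, 96, 99}
run next job → 63; now {76, 90, 96, 99}
insert 95 → {76, 90, 95, 96, 99}
insert 79 → {76, 79, 90, 95, 96, 99}
insert 57 → {57, 76, 79, 90, 95, 96, 99}
insert 72 → {57, 72, 76, 79, 90, 95, 96, 99}
insert 83 → {57, 72, 76, 79, 83, 90, 95, 96, 99}
insert 65 → {57, 65, 72, 76, 79, 83, 90, 95, 96, 99}
run next job → 57; now {65, 72, 76, 79, 83, 90, 95, 96, 99}
insert 92 → {65, 72, 76, 79, 83, 90, 92, 95, 96, 99}
insert 94 → {65, 72, 76, 79, 83, 90, 92, 94, 95, 96, 99}

priority queue: 61 → 69 → 73 → 59 → 62 → 63 → 57; FIFO queue: [61, 73, 69, 99, 96, 76, 59]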